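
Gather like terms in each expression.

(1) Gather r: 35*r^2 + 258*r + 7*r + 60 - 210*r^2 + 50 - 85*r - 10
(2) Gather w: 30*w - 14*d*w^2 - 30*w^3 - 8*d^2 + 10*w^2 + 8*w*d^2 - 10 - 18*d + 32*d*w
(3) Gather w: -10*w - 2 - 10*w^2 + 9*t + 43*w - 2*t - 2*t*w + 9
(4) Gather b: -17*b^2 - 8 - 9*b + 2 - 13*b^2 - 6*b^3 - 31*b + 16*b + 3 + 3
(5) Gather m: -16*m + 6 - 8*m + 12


(1) = -175*r^2 + 180*r + 100
(2) = -8*d^2 - 18*d - 30*w^3 + w^2*(10 - 14*d) + w*(8*d^2 + 32*d + 30) - 10
(3) = 7*t - 10*w^2 + w*(33 - 2*t) + 7
(4) = -6*b^3 - 30*b^2 - 24*b
(5) = 18 - 24*m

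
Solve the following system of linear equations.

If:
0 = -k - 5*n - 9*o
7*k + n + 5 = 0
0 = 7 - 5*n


Then:
k = -32/35
n = 7/5
o = -71/105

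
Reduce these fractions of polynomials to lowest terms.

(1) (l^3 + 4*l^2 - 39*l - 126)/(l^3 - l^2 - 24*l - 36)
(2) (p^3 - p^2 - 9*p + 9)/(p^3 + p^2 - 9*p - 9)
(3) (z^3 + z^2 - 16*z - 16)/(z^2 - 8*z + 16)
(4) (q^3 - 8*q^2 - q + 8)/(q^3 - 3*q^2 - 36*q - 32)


(1) = (l + 7)/(l + 2)
(2) = (p - 1)/(p + 1)
(3) = (z^2 + 5*z + 4)/(z - 4)
(4) = (q - 1)/(q + 4)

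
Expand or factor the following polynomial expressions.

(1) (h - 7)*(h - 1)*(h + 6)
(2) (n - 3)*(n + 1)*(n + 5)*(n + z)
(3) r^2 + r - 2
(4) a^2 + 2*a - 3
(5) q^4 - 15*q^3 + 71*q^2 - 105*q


(1) = h^3 - 2*h^2 - 41*h + 42
(2) = n^4 + n^3*z + 3*n^3 + 3*n^2*z - 13*n^2 - 13*n*z - 15*n - 15*z
(3) = (r - 1)*(r + 2)
(4) = (a - 1)*(a + 3)
(5) = q*(q - 7)*(q - 5)*(q - 3)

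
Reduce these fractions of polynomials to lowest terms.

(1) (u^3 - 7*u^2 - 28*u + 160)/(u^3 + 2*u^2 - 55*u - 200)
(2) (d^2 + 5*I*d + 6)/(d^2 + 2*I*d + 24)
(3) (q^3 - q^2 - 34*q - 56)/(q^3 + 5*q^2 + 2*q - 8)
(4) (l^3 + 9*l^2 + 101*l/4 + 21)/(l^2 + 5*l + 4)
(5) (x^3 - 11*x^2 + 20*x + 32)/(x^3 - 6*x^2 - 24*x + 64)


(1) = (u - 4)/(u + 5)
(2) = (d - I)/(d - 4*I)
(3) = (q - 7)/(q - 1)
(4) = (4*l^2 + 20*l + 21)/(4*l + 4)
(5) = (x^2 - 3*x - 4)/(x^2 + 2*x - 8)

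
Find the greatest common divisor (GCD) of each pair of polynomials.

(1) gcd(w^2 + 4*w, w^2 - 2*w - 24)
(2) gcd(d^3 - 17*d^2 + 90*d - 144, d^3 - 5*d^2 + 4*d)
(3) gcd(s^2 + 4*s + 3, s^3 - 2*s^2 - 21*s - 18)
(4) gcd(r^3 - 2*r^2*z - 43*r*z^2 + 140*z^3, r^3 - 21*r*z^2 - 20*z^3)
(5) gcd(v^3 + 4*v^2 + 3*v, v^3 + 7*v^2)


(1) = w + 4
(2) = gcd((d - 8)*(d - 6)*(d - 3), d*(d - 4)*(d - 1)) = 1
(3) = s^2 + 4*s + 3
(4) = -r + 5*z
(5) = gcd(v*(v + 1)*(v + 3), v^2*(v + 7)) = v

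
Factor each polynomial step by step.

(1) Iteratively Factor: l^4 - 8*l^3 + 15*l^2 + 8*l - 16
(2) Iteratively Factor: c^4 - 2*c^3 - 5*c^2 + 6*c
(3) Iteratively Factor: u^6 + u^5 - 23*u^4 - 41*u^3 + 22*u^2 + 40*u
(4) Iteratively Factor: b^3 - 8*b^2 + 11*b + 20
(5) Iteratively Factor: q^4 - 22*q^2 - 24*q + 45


(1) = (l + 1)*(l^3 - 9*l^2 + 24*l - 16) = (l - 4)*(l + 1)*(l^2 - 5*l + 4) = (l - 4)*(l - 1)*(l + 1)*(l - 4)
(2) = (c - 1)*(c^3 - c^2 - 6*c) = (c - 1)*(c + 2)*(c^2 - 3*c) = c*(c - 1)*(c + 2)*(c - 3)
(3) = (u + 1)*(u^5 - 23*u^3 - 18*u^2 + 40*u) = (u + 1)*(u + 4)*(u^4 - 4*u^3 - 7*u^2 + 10*u) = u*(u + 1)*(u + 4)*(u^3 - 4*u^2 - 7*u + 10) = u*(u + 1)*(u + 2)*(u + 4)*(u^2 - 6*u + 5) = u*(u - 5)*(u + 1)*(u + 2)*(u + 4)*(u - 1)
(4) = (b - 4)*(b^2 - 4*b - 5) = (b - 4)*(b + 1)*(b - 5)
(5) = (q - 5)*(q^3 + 5*q^2 + 3*q - 9) = (q - 5)*(q - 1)*(q^2 + 6*q + 9) = (q - 5)*(q - 1)*(q + 3)*(q + 3)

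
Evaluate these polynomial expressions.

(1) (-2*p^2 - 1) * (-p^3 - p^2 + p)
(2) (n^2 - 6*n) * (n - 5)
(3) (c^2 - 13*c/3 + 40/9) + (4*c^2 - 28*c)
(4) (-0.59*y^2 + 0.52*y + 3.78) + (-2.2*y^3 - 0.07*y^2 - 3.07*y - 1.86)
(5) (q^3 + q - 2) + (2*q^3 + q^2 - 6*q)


(1) = 2*p^5 + 2*p^4 - p^3 + p^2 - p
(2) = n^3 - 11*n^2 + 30*n
(3) = 5*c^2 - 97*c/3 + 40/9
(4) = -2.2*y^3 - 0.66*y^2 - 2.55*y + 1.92
(5) = 3*q^3 + q^2 - 5*q - 2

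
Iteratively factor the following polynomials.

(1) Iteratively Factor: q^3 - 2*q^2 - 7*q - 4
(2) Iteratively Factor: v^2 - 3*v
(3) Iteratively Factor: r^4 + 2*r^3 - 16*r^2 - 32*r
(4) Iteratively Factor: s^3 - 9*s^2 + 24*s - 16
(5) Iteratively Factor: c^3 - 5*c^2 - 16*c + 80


(1) = (q + 1)*(q^2 - 3*q - 4) = (q + 1)^2*(q - 4)
(2) = (v - 3)*(v)
(3) = (r)*(r^3 + 2*r^2 - 16*r - 32) = r*(r + 4)*(r^2 - 2*r - 8) = r*(r - 4)*(r + 4)*(r + 2)
(4) = (s - 4)*(s^2 - 5*s + 4) = (s - 4)*(s - 1)*(s - 4)
(5) = (c - 4)*(c^2 - c - 20) = (c - 5)*(c - 4)*(c + 4)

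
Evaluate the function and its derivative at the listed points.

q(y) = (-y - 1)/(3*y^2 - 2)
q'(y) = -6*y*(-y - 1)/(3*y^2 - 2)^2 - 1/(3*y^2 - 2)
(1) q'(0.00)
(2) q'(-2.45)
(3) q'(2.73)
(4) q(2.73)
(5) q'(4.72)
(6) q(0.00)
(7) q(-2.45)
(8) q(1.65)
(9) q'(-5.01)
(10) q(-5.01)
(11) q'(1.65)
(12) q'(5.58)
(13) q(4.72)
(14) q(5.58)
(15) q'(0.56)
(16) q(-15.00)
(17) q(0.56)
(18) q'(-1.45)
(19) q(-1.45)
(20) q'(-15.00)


(1) = 0.50
(2) = 0.02
(3) = 0.10
(4) = -0.18
(5) = 0.02
(6) = 0.50
(7) = 0.09
(8) = -0.43
(9) = 0.01
(10) = 0.05
(11) = 0.53
(12) = 0.02
(13) = -0.09
(14) = -0.07
(15) = 5.62
(16) = 0.02
(17) = 1.47
(18) = -0.02
(19) = 0.10
(20) = 0.00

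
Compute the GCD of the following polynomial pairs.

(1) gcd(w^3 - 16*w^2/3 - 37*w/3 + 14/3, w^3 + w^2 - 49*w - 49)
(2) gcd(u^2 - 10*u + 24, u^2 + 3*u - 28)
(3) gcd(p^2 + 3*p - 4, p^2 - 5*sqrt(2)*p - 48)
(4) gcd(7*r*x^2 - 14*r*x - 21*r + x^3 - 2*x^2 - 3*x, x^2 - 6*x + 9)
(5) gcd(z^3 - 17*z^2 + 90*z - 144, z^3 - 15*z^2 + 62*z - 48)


(1) = gcd((w - 7)*(w - 1/3)*(w + 2), (w - 7)*(w + 1)*(w + 7)) = w - 7
(2) = u - 4
(3) = gcd((p - 1)*(p + 4), (p - 8*sqrt(2))*(p + 3*sqrt(2))) = 1
(4) = x - 3
(5) = gcd((z - 8)*(z - 6)*(z - 3), (z - 8)*(z - 6)*(z - 1)) = z^2 - 14*z + 48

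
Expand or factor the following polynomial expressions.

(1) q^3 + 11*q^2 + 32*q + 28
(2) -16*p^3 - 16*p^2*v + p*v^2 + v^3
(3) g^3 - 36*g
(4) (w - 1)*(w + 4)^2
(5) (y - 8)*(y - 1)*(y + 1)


(1) = (q + 2)^2*(q + 7)
(2) = (-4*p + v)*(p + v)*(4*p + v)
(3) = g*(g - 6)*(g + 6)
(4) = w^3 + 7*w^2 + 8*w - 16
(5) = y^3 - 8*y^2 - y + 8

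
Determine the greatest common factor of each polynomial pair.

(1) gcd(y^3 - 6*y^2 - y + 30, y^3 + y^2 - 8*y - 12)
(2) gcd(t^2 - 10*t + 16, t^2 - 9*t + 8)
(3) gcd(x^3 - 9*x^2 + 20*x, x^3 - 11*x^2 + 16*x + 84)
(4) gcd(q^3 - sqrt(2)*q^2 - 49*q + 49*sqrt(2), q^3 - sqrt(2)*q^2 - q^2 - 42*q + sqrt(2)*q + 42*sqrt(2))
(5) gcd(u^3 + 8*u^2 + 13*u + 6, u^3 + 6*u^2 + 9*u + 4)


(1) = gcd((y - 5)*(y - 3)*(y + 2), (y - 3)*(y + 2)^2) = y^2 - y - 6
(2) = gcd((t - 8)*(t - 2), (t - 8)*(t - 1)) = t - 8
(3) = 1
(4) = gcd((q - 7)*(q + 7)*(q - sqrt(2)), (q - 7)*(q + 6)*(q - sqrt(2))) = q^2 + q*(-7 - sqrt(2)) + 7*sqrt(2)
(5) = u^2 + 2*u + 1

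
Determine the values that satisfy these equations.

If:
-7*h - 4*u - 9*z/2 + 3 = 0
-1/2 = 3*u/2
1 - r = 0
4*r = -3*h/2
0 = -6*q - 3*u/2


Then:
h = -8/3
q = 1/12
r = 1
u = -1/3
z = 46/9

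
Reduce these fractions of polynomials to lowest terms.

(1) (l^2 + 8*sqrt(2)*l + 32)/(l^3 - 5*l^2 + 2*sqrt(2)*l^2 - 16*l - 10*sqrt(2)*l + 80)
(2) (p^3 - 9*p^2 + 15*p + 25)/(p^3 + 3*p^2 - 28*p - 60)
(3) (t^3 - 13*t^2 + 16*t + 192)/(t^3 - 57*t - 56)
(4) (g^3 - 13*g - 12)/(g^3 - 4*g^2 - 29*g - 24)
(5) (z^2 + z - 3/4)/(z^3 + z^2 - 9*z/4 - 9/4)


(1) = (l + 4*sqrt(2))/(l^2 + l*(-5 - 2*sqrt(2)) + 10*sqrt(2))
(2) = (p^2 - 4*p - 5)/(p^2 + 8*p + 12)
(3) = (t^2 - 5*t - 24)/(t^2 + 8*t + 7)
(4) = (g - 4)/(g - 8)
(5) = (2*z - 1)/(2*z^2 - z - 3)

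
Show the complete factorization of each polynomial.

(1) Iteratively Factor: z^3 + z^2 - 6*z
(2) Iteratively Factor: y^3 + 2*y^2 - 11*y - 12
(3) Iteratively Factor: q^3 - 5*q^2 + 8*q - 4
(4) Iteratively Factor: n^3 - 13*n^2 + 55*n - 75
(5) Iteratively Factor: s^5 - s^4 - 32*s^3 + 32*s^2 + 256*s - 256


(1) = (z)*(z^2 + z - 6) = z*(z - 2)*(z + 3)
(2) = (y + 1)*(y^2 + y - 12) = (y + 1)*(y + 4)*(y - 3)
(3) = (q - 2)*(q^2 - 3*q + 2) = (q - 2)^2*(q - 1)
(4) = (n - 5)*(n^2 - 8*n + 15) = (n - 5)*(n - 3)*(n - 5)
(5) = (s - 4)*(s^4 + 3*s^3 - 20*s^2 - 48*s + 64) = (s - 4)^2*(s^3 + 7*s^2 + 8*s - 16) = (s - 4)^2*(s + 4)*(s^2 + 3*s - 4) = (s - 4)^2*(s + 4)^2*(s - 1)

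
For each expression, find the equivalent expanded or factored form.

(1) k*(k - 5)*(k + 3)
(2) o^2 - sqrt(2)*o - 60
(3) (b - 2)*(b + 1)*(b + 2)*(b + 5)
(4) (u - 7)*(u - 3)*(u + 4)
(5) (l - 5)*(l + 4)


(1) = k^3 - 2*k^2 - 15*k
(2) = (o - 6*sqrt(2))*(o + 5*sqrt(2))
(3) = b^4 + 6*b^3 + b^2 - 24*b - 20
(4) = u^3 - 6*u^2 - 19*u + 84
(5) = l^2 - l - 20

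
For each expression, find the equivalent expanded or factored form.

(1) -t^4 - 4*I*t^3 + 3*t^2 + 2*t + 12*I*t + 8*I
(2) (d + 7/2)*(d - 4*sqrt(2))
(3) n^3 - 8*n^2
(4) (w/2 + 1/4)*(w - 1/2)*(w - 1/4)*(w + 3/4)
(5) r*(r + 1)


(1) = (t - 2)*(t + 4*I)*(I*t + I)^2
(2) = d^2 - 4*sqrt(2)*d + 7*d/2 - 14*sqrt(2)
(3) = n^2*(n - 8)
(4) = w^4/2 + w^3/4 - 7*w^2/32 - w/16 + 3/128
(5) = r^2 + r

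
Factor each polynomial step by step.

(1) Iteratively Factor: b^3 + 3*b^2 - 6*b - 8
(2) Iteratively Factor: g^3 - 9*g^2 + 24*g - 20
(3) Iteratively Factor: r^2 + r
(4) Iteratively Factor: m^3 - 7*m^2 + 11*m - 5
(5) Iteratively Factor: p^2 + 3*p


(1) = (b - 2)*(b^2 + 5*b + 4) = (b - 2)*(b + 1)*(b + 4)
(2) = (g - 5)*(g^2 - 4*g + 4) = (g - 5)*(g - 2)*(g - 2)
(3) = (r + 1)*(r)
(4) = (m - 1)*(m^2 - 6*m + 5) = (m - 1)^2*(m - 5)
(5) = (p + 3)*(p)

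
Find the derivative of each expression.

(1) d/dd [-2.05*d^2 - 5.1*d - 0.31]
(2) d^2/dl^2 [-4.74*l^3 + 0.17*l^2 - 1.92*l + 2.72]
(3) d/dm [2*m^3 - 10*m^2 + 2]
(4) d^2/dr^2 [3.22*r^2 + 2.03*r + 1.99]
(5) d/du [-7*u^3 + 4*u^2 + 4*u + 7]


(1) = -4.1*d - 5.1
(2) = 0.34 - 28.44*l
(3) = 2*m*(3*m - 10)
(4) = 6.44000000000000
(5) = -21*u^2 + 8*u + 4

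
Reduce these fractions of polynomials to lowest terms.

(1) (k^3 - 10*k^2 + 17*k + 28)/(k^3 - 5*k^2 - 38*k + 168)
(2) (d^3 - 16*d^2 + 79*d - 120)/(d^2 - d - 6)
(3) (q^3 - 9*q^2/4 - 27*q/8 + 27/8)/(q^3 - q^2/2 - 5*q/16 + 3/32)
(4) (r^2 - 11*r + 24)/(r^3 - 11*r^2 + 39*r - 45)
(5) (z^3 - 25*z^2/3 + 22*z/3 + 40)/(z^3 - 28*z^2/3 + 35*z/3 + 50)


(1) = (k + 1)/(k + 6)
(2) = (d^2 - 13*d + 40)/(d + 2)
(3) = (8*q^2 - 12*q - 36)/(8*q^2 + 2*q - 1)
(4) = (r - 8)/(r^2 - 8*r + 15)
(5) = (z - 4)/(z - 5)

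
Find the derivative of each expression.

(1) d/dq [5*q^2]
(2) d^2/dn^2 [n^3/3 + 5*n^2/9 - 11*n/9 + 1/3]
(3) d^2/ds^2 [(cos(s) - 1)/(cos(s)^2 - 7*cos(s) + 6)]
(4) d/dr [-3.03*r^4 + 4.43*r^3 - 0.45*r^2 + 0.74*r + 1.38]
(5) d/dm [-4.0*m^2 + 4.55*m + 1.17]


(1) = 10*q
(2) = 2*n + 10/9
(3) = (sin(s)^2 - 6*cos(s) + 1)/(cos(s) - 6)^3
(4) = -12.12*r^3 + 13.29*r^2 - 0.9*r + 0.74
(5) = 4.55 - 8.0*m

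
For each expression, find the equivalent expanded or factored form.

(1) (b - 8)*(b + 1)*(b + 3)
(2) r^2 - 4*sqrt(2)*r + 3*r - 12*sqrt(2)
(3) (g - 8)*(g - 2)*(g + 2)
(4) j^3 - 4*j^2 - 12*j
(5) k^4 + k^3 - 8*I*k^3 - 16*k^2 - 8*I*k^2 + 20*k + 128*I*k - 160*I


(1) = b^3 - 4*b^2 - 29*b - 24
(2) = (r + 3)*(r - 4*sqrt(2))
(3) = g^3 - 8*g^2 - 4*g + 32
(4) = j*(j - 6)*(j + 2)
(5) = (k - 2)^2*(k + 5)*(k - 8*I)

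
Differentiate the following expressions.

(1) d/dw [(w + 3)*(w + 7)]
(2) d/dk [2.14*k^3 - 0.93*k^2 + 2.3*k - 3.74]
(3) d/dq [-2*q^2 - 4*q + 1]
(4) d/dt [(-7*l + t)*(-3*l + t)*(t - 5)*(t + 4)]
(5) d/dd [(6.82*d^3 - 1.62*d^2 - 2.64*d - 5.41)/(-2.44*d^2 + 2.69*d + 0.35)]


(1) = 2*w + 10
(2) = 6.42*k^2 - 1.86*k + 2.3
(3) = -4*q - 4
(4) = 42*l^2*t - 21*l^2 - 30*l*t^2 + 20*l*t + 200*l + 4*t^3 - 3*t^2 - 40*t
(5) = (-16.6408*d^4 + 36.6916*d^3 - 3.6384*d^2 - 27.5348*d + 13.6289)/(5.9536*d^4 - 13.1272*d^3 + 5.5281*d^2 + 1.883*d + 0.1225)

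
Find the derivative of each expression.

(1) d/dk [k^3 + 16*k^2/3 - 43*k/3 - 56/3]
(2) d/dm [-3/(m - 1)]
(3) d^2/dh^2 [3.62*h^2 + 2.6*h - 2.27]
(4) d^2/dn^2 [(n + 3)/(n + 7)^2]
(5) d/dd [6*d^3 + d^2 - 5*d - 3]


(1) = 3*k^2 + 32*k/3 - 43/3
(2) = 3/(m - 1)^2
(3) = 7.24000000000000
(4) = 2*(n - 5)/(n + 7)^4
(5) = 18*d^2 + 2*d - 5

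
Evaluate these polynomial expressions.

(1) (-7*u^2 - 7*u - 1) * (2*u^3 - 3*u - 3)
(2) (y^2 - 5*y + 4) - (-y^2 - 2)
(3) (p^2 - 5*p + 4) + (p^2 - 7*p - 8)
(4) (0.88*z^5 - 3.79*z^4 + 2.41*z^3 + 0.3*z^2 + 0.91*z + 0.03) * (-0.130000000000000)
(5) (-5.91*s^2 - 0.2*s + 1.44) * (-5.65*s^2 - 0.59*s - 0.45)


(1) = -14*u^5 - 14*u^4 + 19*u^3 + 42*u^2 + 24*u + 3
(2) = 2*y^2 - 5*y + 6
(3) = 2*p^2 - 12*p - 4
(4) = -0.1144*z^5 + 0.4927*z^4 - 0.3133*z^3 - 0.039*z^2 - 0.1183*z - 0.0039
(5) = 33.3915*s^4 + 4.6169*s^3 - 5.3585*s^2 - 0.7596*s - 0.648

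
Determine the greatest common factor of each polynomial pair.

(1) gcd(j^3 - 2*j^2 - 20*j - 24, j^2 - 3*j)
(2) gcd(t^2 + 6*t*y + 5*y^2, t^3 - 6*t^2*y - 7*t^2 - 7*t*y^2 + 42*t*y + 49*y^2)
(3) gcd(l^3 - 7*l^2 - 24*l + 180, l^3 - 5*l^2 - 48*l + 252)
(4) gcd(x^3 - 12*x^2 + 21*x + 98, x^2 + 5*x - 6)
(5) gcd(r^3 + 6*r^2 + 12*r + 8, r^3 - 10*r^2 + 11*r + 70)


(1) = 1
(2) = gcd((t + y)*(t + 5*y), (t - 7)*(t - 7*y)*(t + y)) = t + y
(3) = l^2 - 12*l + 36
(4) = gcd((x - 7)^2*(x + 2), (x - 1)*(x + 6)) = 1
(5) = gcd((r + 2)^3, (r - 7)*(r - 5)*(r + 2)) = r + 2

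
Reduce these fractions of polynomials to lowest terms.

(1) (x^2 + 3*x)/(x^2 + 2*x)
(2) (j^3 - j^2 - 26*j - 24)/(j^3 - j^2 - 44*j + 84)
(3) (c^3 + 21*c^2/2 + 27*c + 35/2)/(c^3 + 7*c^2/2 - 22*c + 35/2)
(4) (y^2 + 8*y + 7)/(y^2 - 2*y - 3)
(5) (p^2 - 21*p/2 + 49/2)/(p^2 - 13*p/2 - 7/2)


(1) = (x + 3)/(x + 2)
(2) = (j^2 + 5*j + 4)/(j^2 + 5*j - 14)
(3) = (2*c^2 + 7*c + 5)/(2*c^2 - 7*c + 5)
(4) = (y + 7)/(y - 3)
(5) = (2*p - 7)/(2*p + 1)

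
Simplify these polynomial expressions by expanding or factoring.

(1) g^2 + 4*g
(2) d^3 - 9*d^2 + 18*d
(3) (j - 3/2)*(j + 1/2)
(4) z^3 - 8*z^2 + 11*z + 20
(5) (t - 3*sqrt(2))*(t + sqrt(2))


(1) = g*(g + 4)
(2) = d*(d - 6)*(d - 3)
(3) = j^2 - j - 3/4
(4) = (z - 5)*(z - 4)*(z + 1)
(5) = t^2 - 2*sqrt(2)*t - 6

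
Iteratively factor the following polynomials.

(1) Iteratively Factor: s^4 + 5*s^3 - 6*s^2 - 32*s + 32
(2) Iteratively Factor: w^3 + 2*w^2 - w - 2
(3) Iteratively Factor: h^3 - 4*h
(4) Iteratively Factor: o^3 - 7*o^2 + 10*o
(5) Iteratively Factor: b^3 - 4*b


(1) = (s + 4)*(s^3 + s^2 - 10*s + 8) = (s - 2)*(s + 4)*(s^2 + 3*s - 4) = (s - 2)*(s - 1)*(s + 4)*(s + 4)
(2) = (w + 2)*(w^2 - 1) = (w + 1)*(w + 2)*(w - 1)
(3) = (h - 2)*(h^2 + 2*h) = (h - 2)*(h + 2)*(h)
(4) = (o - 5)*(o^2 - 2*o) = o*(o - 5)*(o - 2)
(5) = (b + 2)*(b^2 - 2*b) = b*(b + 2)*(b - 2)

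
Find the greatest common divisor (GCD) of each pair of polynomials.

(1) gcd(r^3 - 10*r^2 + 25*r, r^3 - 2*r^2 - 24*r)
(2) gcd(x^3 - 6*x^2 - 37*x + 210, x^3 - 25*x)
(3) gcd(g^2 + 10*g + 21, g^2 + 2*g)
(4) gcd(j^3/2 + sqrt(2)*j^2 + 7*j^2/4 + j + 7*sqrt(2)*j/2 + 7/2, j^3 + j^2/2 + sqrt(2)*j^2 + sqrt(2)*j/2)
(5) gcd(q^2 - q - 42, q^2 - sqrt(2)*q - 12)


(1) = r
(2) = x - 5
(3) = 1
(4) = j + sqrt(2)
(5) = 1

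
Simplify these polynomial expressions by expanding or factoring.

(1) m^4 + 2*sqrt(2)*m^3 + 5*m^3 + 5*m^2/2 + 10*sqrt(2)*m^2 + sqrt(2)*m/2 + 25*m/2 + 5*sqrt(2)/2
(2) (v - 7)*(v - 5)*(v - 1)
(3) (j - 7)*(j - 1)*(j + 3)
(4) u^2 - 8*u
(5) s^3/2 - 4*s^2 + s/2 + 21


(1) = (m + 5)*(m + sqrt(2)/2)^2*(m + sqrt(2))
(2) = v^3 - 13*v^2 + 47*v - 35
(3) = j^3 - 5*j^2 - 17*j + 21
(4) = u*(u - 8)
(5) = (s/2 + 1)*(s - 7)*(s - 3)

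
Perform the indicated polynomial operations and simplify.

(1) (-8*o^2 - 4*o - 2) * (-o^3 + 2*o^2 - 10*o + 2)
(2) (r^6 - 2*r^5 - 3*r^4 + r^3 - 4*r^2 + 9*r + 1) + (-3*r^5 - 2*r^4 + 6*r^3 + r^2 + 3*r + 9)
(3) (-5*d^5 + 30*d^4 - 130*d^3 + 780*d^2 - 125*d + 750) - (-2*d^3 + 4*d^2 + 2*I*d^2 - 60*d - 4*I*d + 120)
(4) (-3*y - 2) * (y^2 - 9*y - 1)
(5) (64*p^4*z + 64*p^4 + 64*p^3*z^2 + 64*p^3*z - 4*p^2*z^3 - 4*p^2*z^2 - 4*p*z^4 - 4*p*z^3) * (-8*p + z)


(1) = 8*o^5 - 12*o^4 + 74*o^3 + 20*o^2 + 12*o - 4
(2) = r^6 - 5*r^5 - 5*r^4 + 7*r^3 - 3*r^2 + 12*r + 10
(3) = -5*d^5 + 30*d^4 - 128*d^3 + 776*d^2 - 2*I*d^2 - 65*d + 4*I*d + 630
(4) = -3*y^3 + 25*y^2 + 21*y + 2
(5) = -512*p^5*z - 512*p^5 - 448*p^4*z^2 - 448*p^4*z + 96*p^3*z^3 + 96*p^3*z^2 + 28*p^2*z^4 + 28*p^2*z^3 - 4*p*z^5 - 4*p*z^4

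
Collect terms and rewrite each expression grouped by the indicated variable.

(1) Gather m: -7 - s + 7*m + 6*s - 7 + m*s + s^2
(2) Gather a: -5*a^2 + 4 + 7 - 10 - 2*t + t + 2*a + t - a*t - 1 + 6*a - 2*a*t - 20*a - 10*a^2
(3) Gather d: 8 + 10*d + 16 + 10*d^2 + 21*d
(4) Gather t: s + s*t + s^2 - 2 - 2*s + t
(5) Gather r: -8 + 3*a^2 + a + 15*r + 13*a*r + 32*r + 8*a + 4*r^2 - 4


(1) = m*(s + 7) + s^2 + 5*s - 14
(2) = -15*a^2 + a*(-3*t - 12)
(3) = 10*d^2 + 31*d + 24
(4) = s^2 - s + t*(s + 1) - 2
(5) = 3*a^2 + 9*a + 4*r^2 + r*(13*a + 47) - 12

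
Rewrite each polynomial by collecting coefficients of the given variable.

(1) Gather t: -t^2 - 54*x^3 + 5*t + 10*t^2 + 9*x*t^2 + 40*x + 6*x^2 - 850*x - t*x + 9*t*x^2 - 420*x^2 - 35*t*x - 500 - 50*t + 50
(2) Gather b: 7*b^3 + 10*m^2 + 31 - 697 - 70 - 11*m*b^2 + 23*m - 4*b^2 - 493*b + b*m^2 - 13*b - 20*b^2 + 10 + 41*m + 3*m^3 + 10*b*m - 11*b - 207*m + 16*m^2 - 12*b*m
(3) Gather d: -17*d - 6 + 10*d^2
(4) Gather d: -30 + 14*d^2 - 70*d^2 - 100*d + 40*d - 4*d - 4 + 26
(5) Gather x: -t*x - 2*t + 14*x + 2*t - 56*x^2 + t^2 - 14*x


(1) = t^2*(9*x + 9) + t*(9*x^2 - 36*x - 45) - 54*x^3 - 414*x^2 - 810*x - 450
(2) = 7*b^3 + b^2*(-11*m - 24) + b*(m^2 - 2*m - 517) + 3*m^3 + 26*m^2 - 143*m - 726
(3) = 10*d^2 - 17*d - 6
(4) = -56*d^2 - 64*d - 8
(5) = t^2 - t*x - 56*x^2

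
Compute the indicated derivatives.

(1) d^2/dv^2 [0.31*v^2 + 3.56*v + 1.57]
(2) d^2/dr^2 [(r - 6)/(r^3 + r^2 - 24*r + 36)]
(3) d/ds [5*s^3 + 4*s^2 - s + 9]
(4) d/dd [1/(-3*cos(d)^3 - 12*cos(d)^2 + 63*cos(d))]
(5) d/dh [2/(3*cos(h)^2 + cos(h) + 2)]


(1) = 0.620000000000000
(2) = 2*((r - 6)*(3*r^2 + 2*r - 24)^2 + (-3*r^2 - 2*r - (r - 6)*(3*r + 1) + 24)*(r^3 + r^2 - 24*r + 36))/(r^3 + r^2 - 24*r + 36)^3
(3) = 15*s^2 + 8*s - 1
(4) = (-sin(d) + 7*sin(d)/cos(d)^2 - 8*tan(d)/3)/((cos(d) - 3)^2*(cos(d) + 7)^2)
(5) = 2*(6*cos(h) + 1)*sin(h)/(3*cos(h)^2 + cos(h) + 2)^2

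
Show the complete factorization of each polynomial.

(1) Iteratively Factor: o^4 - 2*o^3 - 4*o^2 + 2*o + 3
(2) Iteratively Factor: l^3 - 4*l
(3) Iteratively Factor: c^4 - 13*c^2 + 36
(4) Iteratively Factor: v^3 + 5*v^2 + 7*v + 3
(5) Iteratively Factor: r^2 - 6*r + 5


(1) = (o + 1)*(o^3 - 3*o^2 - o + 3) = (o + 1)^2*(o^2 - 4*o + 3) = (o - 1)*(o + 1)^2*(o - 3)
(2) = (l - 2)*(l^2 + 2*l) = (l - 2)*(l + 2)*(l)
(3) = (c - 2)*(c^3 + 2*c^2 - 9*c - 18) = (c - 3)*(c - 2)*(c^2 + 5*c + 6) = (c - 3)*(c - 2)*(c + 3)*(c + 2)
(4) = (v + 1)*(v^2 + 4*v + 3) = (v + 1)^2*(v + 3)
(5) = (r - 1)*(r - 5)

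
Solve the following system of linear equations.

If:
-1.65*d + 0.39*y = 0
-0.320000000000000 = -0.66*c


Then:
c = 0.48
d = 0.236363636363636*y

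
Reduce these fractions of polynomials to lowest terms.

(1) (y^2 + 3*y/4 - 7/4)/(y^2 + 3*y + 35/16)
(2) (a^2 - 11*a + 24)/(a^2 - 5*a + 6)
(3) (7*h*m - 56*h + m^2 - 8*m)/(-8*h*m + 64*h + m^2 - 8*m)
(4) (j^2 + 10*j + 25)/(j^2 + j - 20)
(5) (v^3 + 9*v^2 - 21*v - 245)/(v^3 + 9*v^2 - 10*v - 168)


(1) = (4*y - 4)/(4*y + 5)
(2) = (a - 8)/(a - 2)
(3) = (-7*h - m)/(8*h - m)
(4) = (j + 5)/(j - 4)
(5) = (v^2 + 2*v - 35)/(v^2 + 2*v - 24)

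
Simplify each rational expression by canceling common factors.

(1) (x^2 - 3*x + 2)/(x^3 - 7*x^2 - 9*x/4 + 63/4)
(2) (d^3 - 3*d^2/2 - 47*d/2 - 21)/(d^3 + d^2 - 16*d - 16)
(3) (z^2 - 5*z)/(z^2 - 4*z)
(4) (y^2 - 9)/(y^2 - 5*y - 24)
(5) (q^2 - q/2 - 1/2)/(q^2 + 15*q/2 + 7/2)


(1) = (4*x^2 - 12*x + 8)/(4*x^3 - 28*x^2 - 9*x + 63)
(2) = (2*d^2 - 5*d - 42)/(2*d^2 - 32)
(3) = (z - 5)/(z - 4)
(4) = (y - 3)/(y - 8)
(5) = (q - 1)/(q + 7)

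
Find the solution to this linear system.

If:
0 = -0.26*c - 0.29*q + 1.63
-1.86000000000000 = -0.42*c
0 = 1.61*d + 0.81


Then:
c = 4.43
d = -0.50
q = 1.65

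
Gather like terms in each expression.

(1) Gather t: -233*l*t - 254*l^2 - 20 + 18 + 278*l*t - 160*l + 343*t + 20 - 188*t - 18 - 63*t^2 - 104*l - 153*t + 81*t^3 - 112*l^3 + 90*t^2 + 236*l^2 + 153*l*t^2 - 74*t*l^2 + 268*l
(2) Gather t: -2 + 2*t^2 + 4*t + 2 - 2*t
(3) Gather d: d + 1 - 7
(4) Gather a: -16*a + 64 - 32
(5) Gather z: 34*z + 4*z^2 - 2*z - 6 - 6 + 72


(1) = -112*l^3 - 18*l^2 + 4*l + 81*t^3 + t^2*(153*l + 27) + t*(-74*l^2 + 45*l + 2)
(2) = 2*t^2 + 2*t
(3) = d - 6
(4) = 32 - 16*a
(5) = 4*z^2 + 32*z + 60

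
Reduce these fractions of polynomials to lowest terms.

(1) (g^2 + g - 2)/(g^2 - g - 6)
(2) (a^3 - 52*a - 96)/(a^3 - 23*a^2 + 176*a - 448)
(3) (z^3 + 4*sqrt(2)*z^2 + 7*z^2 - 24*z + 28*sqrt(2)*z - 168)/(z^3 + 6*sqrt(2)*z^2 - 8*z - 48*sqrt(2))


(1) = (g - 1)/(g - 3)
(2) = (a^2 + 8*a + 12)/(a^2 - 15*a + 56)
(3) = (z + 7)/(z + 2*sqrt(2))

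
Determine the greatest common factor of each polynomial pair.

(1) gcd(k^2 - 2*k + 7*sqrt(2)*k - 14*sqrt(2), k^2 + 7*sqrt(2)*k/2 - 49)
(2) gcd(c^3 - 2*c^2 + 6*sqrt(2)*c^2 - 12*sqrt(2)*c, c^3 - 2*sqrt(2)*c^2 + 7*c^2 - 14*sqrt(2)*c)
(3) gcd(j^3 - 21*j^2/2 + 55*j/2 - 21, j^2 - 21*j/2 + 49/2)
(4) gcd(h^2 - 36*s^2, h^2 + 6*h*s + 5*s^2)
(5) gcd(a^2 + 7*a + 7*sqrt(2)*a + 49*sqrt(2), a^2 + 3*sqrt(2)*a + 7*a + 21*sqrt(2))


(1) = gcd((k - 2)*(k + 7*sqrt(2)), (k - 7*sqrt(2)/2)*(k + 7*sqrt(2))) = k + 7*sqrt(2)
(2) = gcd(c*(c - 2)*(c + 6*sqrt(2)), c*(c + 7)*(c - 2*sqrt(2))) = c
(3) = gcd((j - 7)*(j - 2)*(j - 3/2), (j - 7)*(j - 7/2)) = j - 7
(4) = gcd((h - 6*s)*(h + 6*s), (h + s)*(h + 5*s)) = 1
(5) = a + 7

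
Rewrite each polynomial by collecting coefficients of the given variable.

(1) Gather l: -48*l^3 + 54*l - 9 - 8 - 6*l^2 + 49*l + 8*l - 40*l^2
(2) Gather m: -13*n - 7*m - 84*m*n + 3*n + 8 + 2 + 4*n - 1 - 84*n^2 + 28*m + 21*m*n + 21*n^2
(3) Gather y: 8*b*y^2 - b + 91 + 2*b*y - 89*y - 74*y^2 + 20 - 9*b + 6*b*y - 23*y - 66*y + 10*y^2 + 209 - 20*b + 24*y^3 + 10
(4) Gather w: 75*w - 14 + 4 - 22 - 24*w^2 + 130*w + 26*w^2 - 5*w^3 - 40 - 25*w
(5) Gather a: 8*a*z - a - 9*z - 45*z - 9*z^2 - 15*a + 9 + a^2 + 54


(1) = -48*l^3 - 46*l^2 + 111*l - 17
(2) = m*(21 - 63*n) - 63*n^2 - 6*n + 9
(3) = -30*b + 24*y^3 + y^2*(8*b - 64) + y*(8*b - 178) + 330
(4) = -5*w^3 + 2*w^2 + 180*w - 72
(5) = a^2 + a*(8*z - 16) - 9*z^2 - 54*z + 63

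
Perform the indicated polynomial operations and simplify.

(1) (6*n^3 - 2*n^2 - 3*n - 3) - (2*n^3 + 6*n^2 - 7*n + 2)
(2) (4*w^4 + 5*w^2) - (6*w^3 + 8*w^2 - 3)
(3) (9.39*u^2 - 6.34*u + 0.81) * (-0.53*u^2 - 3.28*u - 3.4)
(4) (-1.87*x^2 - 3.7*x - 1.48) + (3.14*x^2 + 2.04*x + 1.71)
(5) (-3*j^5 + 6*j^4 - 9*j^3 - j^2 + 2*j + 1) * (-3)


(1) = 4*n^3 - 8*n^2 + 4*n - 5
(2) = 4*w^4 - 6*w^3 - 3*w^2 + 3
(3) = -4.9767*u^4 - 27.439*u^3 - 11.5601*u^2 + 18.8992*u - 2.754
(4) = 1.27*x^2 - 1.66*x + 0.23
(5) = 9*j^5 - 18*j^4 + 27*j^3 + 3*j^2 - 6*j - 3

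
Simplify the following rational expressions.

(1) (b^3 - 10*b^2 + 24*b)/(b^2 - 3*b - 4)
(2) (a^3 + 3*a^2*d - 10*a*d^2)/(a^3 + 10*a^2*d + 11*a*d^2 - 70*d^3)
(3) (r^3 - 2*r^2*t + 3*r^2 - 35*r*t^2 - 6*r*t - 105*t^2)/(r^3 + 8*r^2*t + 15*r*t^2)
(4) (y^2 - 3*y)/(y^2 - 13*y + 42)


(1) = (b^2 - 6*b)/(b + 1)
(2) = a/(a + 7*d)
(3) = (r^2 - 7*r*t + 3*r - 21*t)/(r^2 + 3*r*t)
(4) = (y^2 - 3*y)/(y^2 - 13*y + 42)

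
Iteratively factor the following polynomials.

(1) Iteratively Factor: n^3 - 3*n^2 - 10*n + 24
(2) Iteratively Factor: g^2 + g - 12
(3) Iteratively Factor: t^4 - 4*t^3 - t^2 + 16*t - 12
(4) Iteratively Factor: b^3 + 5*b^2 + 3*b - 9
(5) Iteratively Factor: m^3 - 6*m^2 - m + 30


(1) = (n - 4)*(n^2 + n - 6) = (n - 4)*(n - 2)*(n + 3)
(2) = (g - 3)*(g + 4)
(3) = (t - 3)*(t^3 - t^2 - 4*t + 4) = (t - 3)*(t + 2)*(t^2 - 3*t + 2) = (t - 3)*(t - 2)*(t + 2)*(t - 1)
(4) = (b + 3)*(b^2 + 2*b - 3) = (b - 1)*(b + 3)*(b + 3)
(5) = (m + 2)*(m^2 - 8*m + 15) = (m - 3)*(m + 2)*(m - 5)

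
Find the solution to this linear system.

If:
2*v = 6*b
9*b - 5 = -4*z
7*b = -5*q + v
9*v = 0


Then:
b = 0
q = 0
v = 0
z = 5/4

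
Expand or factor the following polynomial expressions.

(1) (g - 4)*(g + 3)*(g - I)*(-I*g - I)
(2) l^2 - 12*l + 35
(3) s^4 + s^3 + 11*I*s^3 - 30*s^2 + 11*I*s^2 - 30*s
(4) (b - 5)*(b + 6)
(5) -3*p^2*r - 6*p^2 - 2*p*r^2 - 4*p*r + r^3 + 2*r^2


(1) = -I*g^4 - g^3 + 13*I*g^2 + 13*g + 12*I*g + 12
(2) = (l - 7)*(l - 5)
(3) = s*(s + 1)*(s + 5*I)*(s + 6*I)
(4) = b^2 + b - 30
(5) = (-3*p + r)*(p + r)*(r + 2)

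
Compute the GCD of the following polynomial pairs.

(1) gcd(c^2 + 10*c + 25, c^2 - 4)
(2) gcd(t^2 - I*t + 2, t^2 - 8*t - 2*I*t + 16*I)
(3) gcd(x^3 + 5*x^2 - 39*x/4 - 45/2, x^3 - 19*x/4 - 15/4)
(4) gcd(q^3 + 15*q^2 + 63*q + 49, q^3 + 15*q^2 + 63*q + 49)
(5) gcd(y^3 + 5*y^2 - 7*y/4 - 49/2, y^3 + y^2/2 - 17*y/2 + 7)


(1) = gcd((c + 5)^2, (c - 2)*(c + 2)) = 1
(2) = t - 2*I
(3) = gcd((x - 5/2)*(x + 3/2)*(x + 6), (x - 5/2)*(x + 1)*(x + 3/2)) = x^2 - x - 15/4
(4) = gcd((q + 1)*(q + 7)^2, (q + 1)*(q + 7)^2) = q^3 + 15*q^2 + 63*q + 49
(5) = gcd((y - 2)*(y + 7/2)^2, (y - 2)*(y - 1)*(y + 7/2)) = y^2 + 3*y/2 - 7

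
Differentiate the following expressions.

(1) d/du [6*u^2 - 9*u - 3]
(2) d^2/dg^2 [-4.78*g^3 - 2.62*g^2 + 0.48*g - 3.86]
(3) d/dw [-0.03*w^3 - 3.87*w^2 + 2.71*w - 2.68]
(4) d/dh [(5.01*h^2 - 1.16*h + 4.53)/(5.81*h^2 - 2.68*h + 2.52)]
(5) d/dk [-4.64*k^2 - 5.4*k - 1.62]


(1) = 12*u - 9
(2) = -28.68*g - 5.24
(3) = -0.09*w^2 - 7.74*w + 2.71
(4) = (-6.6872*h^2 - 27.3882*h + 9.2172)/(33.7561*h^4 - 31.1416*h^3 + 36.4648*h^2 - 13.5072*h + 6.3504)
(5) = -9.28*k - 5.4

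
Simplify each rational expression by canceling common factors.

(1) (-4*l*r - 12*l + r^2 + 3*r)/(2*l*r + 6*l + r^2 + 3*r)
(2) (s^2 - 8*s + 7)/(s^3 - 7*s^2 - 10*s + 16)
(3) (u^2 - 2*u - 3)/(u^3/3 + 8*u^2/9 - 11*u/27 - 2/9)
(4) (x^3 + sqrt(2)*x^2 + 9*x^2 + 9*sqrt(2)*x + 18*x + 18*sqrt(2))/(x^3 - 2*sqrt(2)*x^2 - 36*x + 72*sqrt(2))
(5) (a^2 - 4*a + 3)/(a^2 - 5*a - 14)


(1) = (-4*l + r)/(2*l + r)
(2) = (s - 7)/(s^2 - 6*s - 16)
(3) = (27*u^2 - 54*u - 81)/(9*u^3 + 24*u^2 - 11*u - 6)
(4) = (x^2 + x*(sqrt(2) + 3) + 3*sqrt(2))/(x^2 + x*(-6 - 2*sqrt(2)) + 12*sqrt(2))
(5) = (a^2 - 4*a + 3)/(a^2 - 5*a - 14)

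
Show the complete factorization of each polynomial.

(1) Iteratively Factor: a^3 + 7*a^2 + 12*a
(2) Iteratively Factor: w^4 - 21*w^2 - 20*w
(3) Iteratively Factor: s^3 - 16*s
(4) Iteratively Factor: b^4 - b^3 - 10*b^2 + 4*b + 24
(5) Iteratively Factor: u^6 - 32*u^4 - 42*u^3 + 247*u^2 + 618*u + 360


(1) = (a + 4)*(a^2 + 3*a) = a*(a + 4)*(a + 3)
(2) = (w + 4)*(w^3 - 4*w^2 - 5*w) = (w + 1)*(w + 4)*(w^2 - 5*w) = w*(w + 1)*(w + 4)*(w - 5)
(3) = (s + 4)*(s^2 - 4*s) = (s - 4)*(s + 4)*(s)
(4) = (b + 2)*(b^3 - 3*b^2 - 4*b + 12) = (b - 2)*(b + 2)*(b^2 - b - 6) = (b - 3)*(b - 2)*(b + 2)*(b + 2)
(5) = (u - 4)*(u^5 + 4*u^4 - 16*u^3 - 106*u^2 - 177*u - 90) = (u - 5)*(u - 4)*(u^4 + 9*u^3 + 29*u^2 + 39*u + 18) = (u - 5)*(u - 4)*(u + 3)*(u^3 + 6*u^2 + 11*u + 6) = (u - 5)*(u - 4)*(u + 2)*(u + 3)*(u^2 + 4*u + 3) = (u - 5)*(u - 4)*(u + 1)*(u + 2)*(u + 3)*(u + 3)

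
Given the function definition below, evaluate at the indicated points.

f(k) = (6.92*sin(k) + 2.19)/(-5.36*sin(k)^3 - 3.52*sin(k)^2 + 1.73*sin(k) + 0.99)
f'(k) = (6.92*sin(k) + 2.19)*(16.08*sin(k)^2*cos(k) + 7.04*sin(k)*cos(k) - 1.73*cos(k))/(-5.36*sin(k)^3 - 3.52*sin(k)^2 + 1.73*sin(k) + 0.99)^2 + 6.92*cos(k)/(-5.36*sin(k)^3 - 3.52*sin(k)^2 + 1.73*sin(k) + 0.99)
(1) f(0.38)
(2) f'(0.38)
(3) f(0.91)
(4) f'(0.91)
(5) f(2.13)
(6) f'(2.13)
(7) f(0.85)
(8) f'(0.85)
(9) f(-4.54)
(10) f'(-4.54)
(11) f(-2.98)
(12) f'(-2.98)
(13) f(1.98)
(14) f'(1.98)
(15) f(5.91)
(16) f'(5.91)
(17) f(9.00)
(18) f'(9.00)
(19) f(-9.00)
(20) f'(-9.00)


(1) = 5.44
(2) = 25.25
(3) = -3.09
(4) = 8.90
(5) = -2.41
(6) = -4.96
(7) = -3.75
(8) = 13.56
(9) = -1.54
(10) = -0.74
(11) = 1.67
(12) = -4.33
(13) = -1.89
(14) = -2.42
(15) = -2.20
(16) = 71.94
(17) = 6.91
(18) = -42.28
(19) = -12.17
(20) = -503.70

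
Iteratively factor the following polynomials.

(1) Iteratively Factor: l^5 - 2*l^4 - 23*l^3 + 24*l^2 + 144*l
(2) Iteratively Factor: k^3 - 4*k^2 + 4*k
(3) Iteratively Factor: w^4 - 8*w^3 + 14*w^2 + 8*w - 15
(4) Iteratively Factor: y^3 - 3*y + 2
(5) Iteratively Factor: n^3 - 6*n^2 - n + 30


(1) = (l)*(l^4 - 2*l^3 - 23*l^2 + 24*l + 144) = l*(l + 3)*(l^3 - 5*l^2 - 8*l + 48) = l*(l - 4)*(l + 3)*(l^2 - l - 12) = l*(l - 4)^2*(l + 3)*(l + 3)
(2) = (k - 2)*(k^2 - 2*k) = (k - 2)^2*(k)
(3) = (w + 1)*(w^3 - 9*w^2 + 23*w - 15) = (w - 3)*(w + 1)*(w^2 - 6*w + 5) = (w - 5)*(w - 3)*(w + 1)*(w - 1)
(4) = (y - 1)*(y^2 + y - 2) = (y - 1)^2*(y + 2)
(5) = (n + 2)*(n^2 - 8*n + 15) = (n - 5)*(n + 2)*(n - 3)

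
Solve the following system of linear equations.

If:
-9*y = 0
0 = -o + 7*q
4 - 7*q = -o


Then:
No Solution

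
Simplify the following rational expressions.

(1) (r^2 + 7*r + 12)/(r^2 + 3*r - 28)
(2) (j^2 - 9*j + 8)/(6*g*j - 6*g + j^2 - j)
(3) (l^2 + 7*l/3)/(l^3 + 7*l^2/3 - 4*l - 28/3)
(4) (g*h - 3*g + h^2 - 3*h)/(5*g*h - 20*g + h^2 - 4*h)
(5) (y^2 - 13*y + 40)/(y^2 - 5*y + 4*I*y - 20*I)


(1) = (r^2 + 7*r + 12)/(r^2 + 3*r - 28)
(2) = (j - 8)/(6*g + j)
(3) = l/(l^2 - 4)
(4) = (g*h - 3*g + h^2 - 3*h)/(5*g*h - 20*g + h^2 - 4*h)
(5) = (y - 8)/(y + 4*I)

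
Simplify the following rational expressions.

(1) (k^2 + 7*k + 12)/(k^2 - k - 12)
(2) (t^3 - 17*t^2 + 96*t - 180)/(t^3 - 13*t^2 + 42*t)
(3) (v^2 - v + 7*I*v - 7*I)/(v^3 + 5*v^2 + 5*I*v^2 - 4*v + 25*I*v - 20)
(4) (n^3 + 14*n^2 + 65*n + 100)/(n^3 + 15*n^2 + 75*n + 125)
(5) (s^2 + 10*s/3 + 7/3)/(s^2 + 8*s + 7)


(1) = (k + 4)/(k - 4)
(2) = (t^2 - 11*t + 30)/(t^2 - 7*t)
(3) = (v^2 + v*(-1 + 7*I) - 7*I)/(v^3 + v^2*(5 + 5*I) + v*(-4 + 25*I) - 20)
(4) = (n + 4)/(n + 5)
(5) = (3*s + 7)/(3*s + 21)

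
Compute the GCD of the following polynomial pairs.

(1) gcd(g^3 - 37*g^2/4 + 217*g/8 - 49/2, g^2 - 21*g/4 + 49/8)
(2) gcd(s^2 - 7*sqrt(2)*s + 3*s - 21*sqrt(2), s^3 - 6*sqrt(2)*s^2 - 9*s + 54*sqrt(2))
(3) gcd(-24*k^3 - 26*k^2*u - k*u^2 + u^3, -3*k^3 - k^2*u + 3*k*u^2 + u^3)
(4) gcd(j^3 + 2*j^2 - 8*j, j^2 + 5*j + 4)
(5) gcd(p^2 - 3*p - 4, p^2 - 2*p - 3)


(1) = gcd((g - 4)*(g - 7/2)*(g - 7/4), (g - 7/2)*(g - 7/4)) = g^2 - 21*g/4 + 49/8
(2) = gcd((s + 3)*(s - 7*sqrt(2)), (s - 3)*(s + 3)*(s - 6*sqrt(2))) = s + 3
(3) = k + u
(4) = j + 4
(5) = gcd((p - 4)*(p + 1), (p - 3)*(p + 1)) = p + 1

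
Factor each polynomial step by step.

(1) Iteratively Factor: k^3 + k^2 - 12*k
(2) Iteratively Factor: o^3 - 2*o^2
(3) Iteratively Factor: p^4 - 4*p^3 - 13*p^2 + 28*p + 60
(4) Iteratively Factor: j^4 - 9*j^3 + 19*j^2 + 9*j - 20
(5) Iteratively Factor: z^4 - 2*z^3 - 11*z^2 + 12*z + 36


(1) = (k - 3)*(k^2 + 4*k) = k*(k - 3)*(k + 4)
(2) = (o)*(o^2 - 2*o) = o^2*(o - 2)
(3) = (p - 3)*(p^3 - p^2 - 16*p - 20) = (p - 3)*(p + 2)*(p^2 - 3*p - 10) = (p - 3)*(p + 2)^2*(p - 5)
(4) = (j + 1)*(j^3 - 10*j^2 + 29*j - 20) = (j - 5)*(j + 1)*(j^2 - 5*j + 4) = (j - 5)*(j - 1)*(j + 1)*(j - 4)
(5) = (z - 3)*(z^3 + z^2 - 8*z - 12) = (z - 3)^2*(z^2 + 4*z + 4) = (z - 3)^2*(z + 2)*(z + 2)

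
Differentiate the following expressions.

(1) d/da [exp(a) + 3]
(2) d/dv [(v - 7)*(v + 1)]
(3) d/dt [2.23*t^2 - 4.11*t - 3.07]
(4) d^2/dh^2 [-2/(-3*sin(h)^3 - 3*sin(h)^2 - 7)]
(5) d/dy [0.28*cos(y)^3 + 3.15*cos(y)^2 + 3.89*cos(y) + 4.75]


(1) = exp(a)
(2) = 2*v - 6
(3) = 4.46*t - 4.11
(4) = 6*(-27*sin(h)^6 - 33*sin(h)^5 + 24*sin(h)^4 + 111*sin(h)^3 + 46*sin(h)^2 - 42*sin(h) - 14)/(3*sin(h)^3 + 3*sin(h)^2 + 7)^3
(5) = (0.84*sin(y)^2 - 6.3*cos(y) - 4.73)*sin(y)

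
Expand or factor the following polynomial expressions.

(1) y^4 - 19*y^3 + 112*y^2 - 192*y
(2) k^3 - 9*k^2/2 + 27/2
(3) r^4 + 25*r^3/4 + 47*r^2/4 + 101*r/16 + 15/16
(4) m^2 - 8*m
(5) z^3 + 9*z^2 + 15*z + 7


(1) = y*(y - 8)^2*(y - 3)
(2) = (k - 3)^2*(k + 3/2)
(3) = (r + 1/4)*(r + 1/2)*(r + 5/2)*(r + 3)
(4) = m*(m - 8)
(5) = (z + 1)^2*(z + 7)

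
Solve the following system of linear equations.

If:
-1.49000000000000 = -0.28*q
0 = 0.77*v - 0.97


Then:
q = 5.32
v = 1.26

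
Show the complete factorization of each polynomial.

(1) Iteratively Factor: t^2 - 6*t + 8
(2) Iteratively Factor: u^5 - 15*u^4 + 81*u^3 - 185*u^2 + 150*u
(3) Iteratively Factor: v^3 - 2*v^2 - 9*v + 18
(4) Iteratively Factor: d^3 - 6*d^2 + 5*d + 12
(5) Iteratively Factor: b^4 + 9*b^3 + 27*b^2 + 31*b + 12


(1) = (t - 4)*(t - 2)
(2) = (u - 5)*(u^4 - 10*u^3 + 31*u^2 - 30*u) = (u - 5)^2*(u^3 - 5*u^2 + 6*u) = u*(u - 5)^2*(u^2 - 5*u + 6) = u*(u - 5)^2*(u - 3)*(u - 2)
(3) = (v - 3)*(v^2 + v - 6) = (v - 3)*(v - 2)*(v + 3)
(4) = (d + 1)*(d^2 - 7*d + 12) = (d - 4)*(d + 1)*(d - 3)
(5) = (b + 3)*(b^3 + 6*b^2 + 9*b + 4) = (b + 1)*(b + 3)*(b^2 + 5*b + 4) = (b + 1)*(b + 3)*(b + 4)*(b + 1)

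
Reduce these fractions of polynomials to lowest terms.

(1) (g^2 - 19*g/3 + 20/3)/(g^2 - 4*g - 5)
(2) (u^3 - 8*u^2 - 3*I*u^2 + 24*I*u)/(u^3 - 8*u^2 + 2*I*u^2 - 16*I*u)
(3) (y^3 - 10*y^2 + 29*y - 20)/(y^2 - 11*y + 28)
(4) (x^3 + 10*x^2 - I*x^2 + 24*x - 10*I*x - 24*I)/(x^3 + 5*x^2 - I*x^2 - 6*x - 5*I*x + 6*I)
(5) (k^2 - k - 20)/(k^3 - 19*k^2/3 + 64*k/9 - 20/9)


(1) = (3*g - 4)/(3*g + 3)
(2) = (u - 3*I)/(u + 2*I)
(3) = (y^2 - 6*y + 5)/(y - 7)
(4) = (x + 4)/(x - 1)
(5) = (9*k + 36)/(9*k^2 - 12*k + 4)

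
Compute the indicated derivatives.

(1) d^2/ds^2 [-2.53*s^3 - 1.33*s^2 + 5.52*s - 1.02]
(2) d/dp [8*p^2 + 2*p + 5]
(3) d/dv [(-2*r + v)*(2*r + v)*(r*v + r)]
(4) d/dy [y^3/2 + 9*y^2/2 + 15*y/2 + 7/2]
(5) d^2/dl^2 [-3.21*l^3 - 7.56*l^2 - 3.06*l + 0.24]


(1) = -15.18*s - 2.66
(2) = 16*p + 2
(3) = r*(-4*r^2 + 3*v^2 + 2*v)
(4) = 3*y^2/2 + 9*y + 15/2
(5) = -19.26*l - 15.12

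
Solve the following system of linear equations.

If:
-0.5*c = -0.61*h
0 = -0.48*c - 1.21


Then:
c = -2.52
h = -2.07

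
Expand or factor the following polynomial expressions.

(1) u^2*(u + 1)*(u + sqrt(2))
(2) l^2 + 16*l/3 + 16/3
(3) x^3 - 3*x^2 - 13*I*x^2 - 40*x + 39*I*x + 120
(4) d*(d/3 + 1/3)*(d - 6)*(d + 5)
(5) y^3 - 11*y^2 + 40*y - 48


(1) = u^4 + u^3 + sqrt(2)*u^3 + sqrt(2)*u^2
(2) = (l + 4/3)*(l + 4)
(3) = (x - 3)*(x - 8*I)*(x - 5*I)
(4) = d^4/3 - 31*d^2/3 - 10*d
(5) = (y - 4)^2*(y - 3)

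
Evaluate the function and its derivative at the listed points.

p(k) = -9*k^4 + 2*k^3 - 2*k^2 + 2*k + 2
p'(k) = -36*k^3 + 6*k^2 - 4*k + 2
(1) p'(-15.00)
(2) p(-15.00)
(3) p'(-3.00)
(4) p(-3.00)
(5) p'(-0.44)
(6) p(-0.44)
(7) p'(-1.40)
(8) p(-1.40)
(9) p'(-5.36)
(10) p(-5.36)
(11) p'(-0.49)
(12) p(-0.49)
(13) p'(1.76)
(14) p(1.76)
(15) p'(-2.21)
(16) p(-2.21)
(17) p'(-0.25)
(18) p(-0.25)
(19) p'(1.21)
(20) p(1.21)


(1) = 122912.00
(2) = -462853.00
(3) = 1040.00
(4) = -805.00
(5) = 7.99
(6) = 0.23
(7) = 118.14
(8) = -44.78
(9) = 5739.48
(10) = -7802.67
(11) = 9.64
(12) = -0.21
(13) = -182.72
(14) = -76.13
(15) = 428.72
(16) = -248.47
(17) = 3.94
(18) = 1.31
(19) = -57.83
(20) = -14.26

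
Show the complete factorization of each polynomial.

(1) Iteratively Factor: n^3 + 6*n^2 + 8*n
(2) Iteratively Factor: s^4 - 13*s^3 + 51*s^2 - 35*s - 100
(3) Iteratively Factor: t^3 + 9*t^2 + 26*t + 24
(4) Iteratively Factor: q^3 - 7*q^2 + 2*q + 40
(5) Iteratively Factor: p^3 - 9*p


(1) = (n + 2)*(n^2 + 4*n) = n*(n + 2)*(n + 4)
(2) = (s - 4)*(s^3 - 9*s^2 + 15*s + 25) = (s - 5)*(s - 4)*(s^2 - 4*s - 5) = (s - 5)*(s - 4)*(s + 1)*(s - 5)
(3) = (t + 3)*(t^2 + 6*t + 8) = (t + 2)*(t + 3)*(t + 4)
(4) = (q - 5)*(q^2 - 2*q - 8) = (q - 5)*(q + 2)*(q - 4)
(5) = (p + 3)*(p^2 - 3*p) = (p - 3)*(p + 3)*(p)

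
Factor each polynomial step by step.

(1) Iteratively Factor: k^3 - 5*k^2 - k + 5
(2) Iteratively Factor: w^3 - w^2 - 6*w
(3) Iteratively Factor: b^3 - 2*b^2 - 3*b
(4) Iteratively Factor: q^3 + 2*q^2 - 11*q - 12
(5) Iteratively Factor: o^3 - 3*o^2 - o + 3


(1) = (k - 5)*(k^2 - 1) = (k - 5)*(k - 1)*(k + 1)
(2) = (w - 3)*(w^2 + 2*w) = (w - 3)*(w + 2)*(w)
(3) = (b)*(b^2 - 2*b - 3) = b*(b - 3)*(b + 1)
(4) = (q + 1)*(q^2 + q - 12) = (q + 1)*(q + 4)*(q - 3)
(5) = (o + 1)*(o^2 - 4*o + 3) = (o - 3)*(o + 1)*(o - 1)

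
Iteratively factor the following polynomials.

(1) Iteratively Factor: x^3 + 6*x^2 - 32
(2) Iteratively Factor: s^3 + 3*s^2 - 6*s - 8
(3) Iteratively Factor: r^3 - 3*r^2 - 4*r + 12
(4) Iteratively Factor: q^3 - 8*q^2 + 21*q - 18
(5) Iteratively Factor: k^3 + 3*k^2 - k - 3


(1) = (x + 4)*(x^2 + 2*x - 8) = (x - 2)*(x + 4)*(x + 4)
(2) = (s - 2)*(s^2 + 5*s + 4) = (s - 2)*(s + 1)*(s + 4)
(3) = (r - 3)*(r^2 - 4) = (r - 3)*(r + 2)*(r - 2)
(4) = (q - 2)*(q^2 - 6*q + 9) = (q - 3)*(q - 2)*(q - 3)
(5) = (k + 3)*(k^2 - 1) = (k - 1)*(k + 3)*(k + 1)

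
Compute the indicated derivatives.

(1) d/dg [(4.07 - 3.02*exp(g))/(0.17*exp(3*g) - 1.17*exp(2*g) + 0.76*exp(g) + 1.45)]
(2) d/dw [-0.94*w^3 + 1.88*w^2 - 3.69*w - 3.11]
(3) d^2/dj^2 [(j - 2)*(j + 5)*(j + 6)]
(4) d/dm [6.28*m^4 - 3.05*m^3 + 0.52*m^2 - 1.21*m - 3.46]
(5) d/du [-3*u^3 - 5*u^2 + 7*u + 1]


(1) = (1.0268*exp(3*g) - 5.6091*exp(2*g) + 9.5238*exp(g) - 7.4722)*exp(g)/(0.0289*exp(6*g) - 0.3978*exp(5*g) + 1.6273*exp(4*g) - 1.2854*exp(3*g) - 2.8154*exp(2*g) + 2.204*exp(g) + 2.1025)
(2) = -2.82*w^2 + 3.76*w - 3.69
(3) = 6*j + 18
(4) = 25.12*m^3 - 9.15*m^2 + 1.04*m - 1.21
(5) = -9*u^2 - 10*u + 7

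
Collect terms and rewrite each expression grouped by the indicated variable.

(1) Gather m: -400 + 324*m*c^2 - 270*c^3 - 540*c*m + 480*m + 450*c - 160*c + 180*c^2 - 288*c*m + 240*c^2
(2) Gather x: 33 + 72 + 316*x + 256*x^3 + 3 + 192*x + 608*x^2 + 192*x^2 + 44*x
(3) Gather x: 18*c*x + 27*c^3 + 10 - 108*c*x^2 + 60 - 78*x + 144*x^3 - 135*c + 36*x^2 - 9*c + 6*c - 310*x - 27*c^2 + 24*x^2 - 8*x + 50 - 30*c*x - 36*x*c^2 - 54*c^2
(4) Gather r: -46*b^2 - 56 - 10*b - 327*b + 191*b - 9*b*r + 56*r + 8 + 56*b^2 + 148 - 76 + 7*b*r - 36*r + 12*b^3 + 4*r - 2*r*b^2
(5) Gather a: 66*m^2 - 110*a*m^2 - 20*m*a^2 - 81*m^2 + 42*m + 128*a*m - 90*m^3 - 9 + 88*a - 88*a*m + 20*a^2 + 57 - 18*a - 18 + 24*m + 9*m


(1) = -270*c^3 + 420*c^2 + 290*c + m*(324*c^2 - 828*c + 480) - 400
(2) = 256*x^3 + 800*x^2 + 552*x + 108
(3) = 27*c^3 - 81*c^2 - 138*c + 144*x^3 + x^2*(60 - 108*c) + x*(-36*c^2 - 12*c - 396) + 120
(4) = 12*b^3 + 10*b^2 - 146*b + r*(-2*b^2 - 2*b + 24) + 24
(5) = a^2*(20 - 20*m) + a*(-110*m^2 + 40*m + 70) - 90*m^3 - 15*m^2 + 75*m + 30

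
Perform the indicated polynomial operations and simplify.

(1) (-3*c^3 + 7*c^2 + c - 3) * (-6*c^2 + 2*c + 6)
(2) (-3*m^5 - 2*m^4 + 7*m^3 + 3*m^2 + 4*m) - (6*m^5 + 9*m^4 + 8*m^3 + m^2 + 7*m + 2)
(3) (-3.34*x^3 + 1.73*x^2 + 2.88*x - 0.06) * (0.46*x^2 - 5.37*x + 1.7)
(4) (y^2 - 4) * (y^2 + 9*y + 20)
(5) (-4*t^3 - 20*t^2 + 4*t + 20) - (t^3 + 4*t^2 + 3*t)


(1) = 18*c^5 - 48*c^4 - 10*c^3 + 62*c^2 - 18
(2) = -9*m^5 - 11*m^4 - m^3 + 2*m^2 - 3*m - 2
(3) = -1.5364*x^5 + 18.7316*x^4 - 13.6433*x^3 - 12.5522*x^2 + 5.2182*x - 0.102
(4) = y^4 + 9*y^3 + 16*y^2 - 36*y - 80
(5) = -5*t^3 - 24*t^2 + t + 20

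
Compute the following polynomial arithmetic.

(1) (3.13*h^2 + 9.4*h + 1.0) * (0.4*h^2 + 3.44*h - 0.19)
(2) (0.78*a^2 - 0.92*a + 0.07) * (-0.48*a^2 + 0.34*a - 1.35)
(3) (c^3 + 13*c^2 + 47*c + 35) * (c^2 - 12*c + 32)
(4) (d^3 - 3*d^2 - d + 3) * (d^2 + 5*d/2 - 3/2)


(1) = 1.252*h^4 + 14.5272*h^3 + 32.1413*h^2 + 1.654*h - 0.19
(2) = -0.3744*a^4 + 0.7068*a^3 - 1.3994*a^2 + 1.2658*a - 0.0945
(3) = c^5 + c^4 - 77*c^3 - 113*c^2 + 1084*c + 1120
(4) = d^5 - d^4/2 - 10*d^3 + 5*d^2 + 9*d - 9/2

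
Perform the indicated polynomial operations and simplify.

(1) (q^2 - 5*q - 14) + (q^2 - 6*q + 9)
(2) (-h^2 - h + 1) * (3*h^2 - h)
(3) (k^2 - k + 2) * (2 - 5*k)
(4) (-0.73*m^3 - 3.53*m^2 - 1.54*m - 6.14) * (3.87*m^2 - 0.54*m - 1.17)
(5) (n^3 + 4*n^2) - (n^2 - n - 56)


(1) = 2*q^2 - 11*q - 5
(2) = -3*h^4 - 2*h^3 + 4*h^2 - h
(3) = -5*k^3 + 7*k^2 - 12*k + 4
(4) = -2.8251*m^5 - 13.2669*m^4 - 3.1995*m^3 - 18.8001*m^2 + 5.1174*m + 7.1838
(5) = n^3 + 3*n^2 + n + 56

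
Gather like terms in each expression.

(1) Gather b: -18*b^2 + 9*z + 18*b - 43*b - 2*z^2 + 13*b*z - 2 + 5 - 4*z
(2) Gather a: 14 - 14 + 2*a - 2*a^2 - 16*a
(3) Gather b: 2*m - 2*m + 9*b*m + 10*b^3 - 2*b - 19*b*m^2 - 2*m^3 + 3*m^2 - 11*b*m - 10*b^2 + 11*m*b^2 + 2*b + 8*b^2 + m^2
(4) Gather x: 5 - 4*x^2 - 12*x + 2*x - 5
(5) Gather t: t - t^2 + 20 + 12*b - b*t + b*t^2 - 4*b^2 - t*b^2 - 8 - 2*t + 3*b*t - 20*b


(1) = -18*b^2 + b*(13*z - 25) - 2*z^2 + 5*z + 3
(2) = -2*a^2 - 14*a
(3) = 10*b^3 + b^2*(11*m - 2) + b*(-19*m^2 - 2*m) - 2*m^3 + 4*m^2
(4) = -4*x^2 - 10*x
(5) = -4*b^2 - 8*b + t^2*(b - 1) + t*(-b^2 + 2*b - 1) + 12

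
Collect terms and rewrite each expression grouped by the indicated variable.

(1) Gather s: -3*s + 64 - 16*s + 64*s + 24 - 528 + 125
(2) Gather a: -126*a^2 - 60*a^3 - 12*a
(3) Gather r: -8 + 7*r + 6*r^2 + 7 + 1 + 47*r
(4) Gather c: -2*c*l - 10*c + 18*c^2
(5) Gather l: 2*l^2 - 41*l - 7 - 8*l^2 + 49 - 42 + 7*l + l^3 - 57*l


(1) = 45*s - 315
(2) = -60*a^3 - 126*a^2 - 12*a
(3) = 6*r^2 + 54*r
(4) = 18*c^2 + c*(-2*l - 10)
(5) = l^3 - 6*l^2 - 91*l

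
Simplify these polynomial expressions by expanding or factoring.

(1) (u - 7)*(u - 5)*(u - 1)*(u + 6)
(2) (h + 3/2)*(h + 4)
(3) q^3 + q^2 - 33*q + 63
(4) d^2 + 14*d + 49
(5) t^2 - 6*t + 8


(1) = u^4 - 7*u^3 - 31*u^2 + 247*u - 210
(2) = h^2 + 11*h/2 + 6
(3) = (q - 3)^2*(q + 7)
(4) = (d + 7)^2
(5) = (t - 4)*(t - 2)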